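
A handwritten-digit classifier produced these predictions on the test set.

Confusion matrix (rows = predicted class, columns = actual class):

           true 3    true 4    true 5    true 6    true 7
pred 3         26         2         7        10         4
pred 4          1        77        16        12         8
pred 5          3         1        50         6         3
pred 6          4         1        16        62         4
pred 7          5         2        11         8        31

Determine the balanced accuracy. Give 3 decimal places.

0.669

Balanced accuracy = mean of per-class recall.
  3: recall = 26/39 = 0.6667
  4: recall = 77/83 = 0.9277
  5: recall = 50/100 = 0.5000
  6: recall = 62/98 = 0.6327
  7: recall = 31/50 = 0.6200
Mean = (0.6667 + 0.9277 + 0.5000 + 0.6327 + 0.6200) / 5 = 0.669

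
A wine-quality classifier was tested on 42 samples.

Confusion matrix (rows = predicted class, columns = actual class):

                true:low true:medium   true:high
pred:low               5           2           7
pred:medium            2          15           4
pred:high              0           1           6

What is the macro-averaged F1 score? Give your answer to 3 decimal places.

0.582

Per-class F1 score (2·TP/(2·TP+FP+FN)):
  low: TP=5, FP=2+7=9, FN=2+0=2 → 10/21 = 0.4762
  medium: TP=15, FP=2+4=6, FN=2+1=3 → 30/39 = 0.7692
  high: TP=6, FP=0+1=1, FN=7+4=11 → 12/24 = 0.5000
Macro-F1 score = mean = (0.4762 + 0.7692 + 0.5000) / 3 = 0.582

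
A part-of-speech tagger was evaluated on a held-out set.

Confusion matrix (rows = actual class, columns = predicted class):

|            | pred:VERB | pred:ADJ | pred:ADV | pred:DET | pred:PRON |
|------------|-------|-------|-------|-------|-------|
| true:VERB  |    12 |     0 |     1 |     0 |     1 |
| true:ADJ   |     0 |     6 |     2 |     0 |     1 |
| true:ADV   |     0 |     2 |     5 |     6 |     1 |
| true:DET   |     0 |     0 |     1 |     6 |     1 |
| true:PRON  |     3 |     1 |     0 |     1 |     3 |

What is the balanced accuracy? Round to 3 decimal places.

Balanced accuracy = mean of per-class recall.
  VERB: recall = 12/14 = 0.8571
  ADJ: recall = 6/9 = 0.6667
  ADV: recall = 5/14 = 0.3571
  DET: recall = 6/8 = 0.7500
  PRON: recall = 3/8 = 0.3750
Mean = (0.8571 + 0.6667 + 0.3571 + 0.7500 + 0.3750) / 5 = 0.601

0.601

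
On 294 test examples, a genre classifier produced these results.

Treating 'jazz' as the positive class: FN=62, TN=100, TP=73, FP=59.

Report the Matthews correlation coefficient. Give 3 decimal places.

MCC = (TP·TN − FP·FN) / √((TP+FP)(TP+FN)(TN+FP)(TN+FN))
Numerator = 73·100 − 59·62 = 3642
Denominator = √(132·135·159·162) = √459007560 = 21424.4617
MCC = 3642 / 21424.4617 = 0.170

0.170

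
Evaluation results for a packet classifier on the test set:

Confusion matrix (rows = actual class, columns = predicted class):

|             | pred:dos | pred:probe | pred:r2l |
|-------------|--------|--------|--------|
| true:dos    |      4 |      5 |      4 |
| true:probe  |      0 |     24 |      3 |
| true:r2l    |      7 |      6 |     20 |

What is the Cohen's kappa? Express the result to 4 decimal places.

0.4552

Observed agreement pₒ = trace/N = 48/73 = 0.65753
Expected agreement pₑ = Σ (rowᵢ·colᵢ)/N² = (13·11 + 27·35 + 33·27)/73² = 0.37136
κ = (pₒ − pₑ)/(1 − pₑ) = (0.65753 − 0.37136)/(1 − 0.37136) = 0.4552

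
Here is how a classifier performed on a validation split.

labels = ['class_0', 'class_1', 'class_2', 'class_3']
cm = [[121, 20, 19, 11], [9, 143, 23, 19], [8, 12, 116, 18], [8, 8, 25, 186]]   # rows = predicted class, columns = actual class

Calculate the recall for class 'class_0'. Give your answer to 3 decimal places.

One-vs-rest for 'class_0': TP = diagonal; FP = other classes predicted 'class_0'; FN = 'class_0' predicted as other.
recall = TP/(TP+FN).
class_0: TP=121, FN=9+8+8=25 → 121/146 = 0.8288

0.829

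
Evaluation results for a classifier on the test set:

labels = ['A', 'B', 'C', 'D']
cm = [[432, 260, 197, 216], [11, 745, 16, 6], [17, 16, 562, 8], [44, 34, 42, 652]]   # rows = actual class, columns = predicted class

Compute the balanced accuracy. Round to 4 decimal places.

Balanced accuracy = mean of per-class recall.
  A: recall = 432/1105 = 0.39095
  B: recall = 745/778 = 0.95758
  C: recall = 562/603 = 0.93201
  D: recall = 652/772 = 0.84456
Mean = (0.39095 + 0.95758 + 0.93201 + 0.84456) / 4 = 0.7813

0.7813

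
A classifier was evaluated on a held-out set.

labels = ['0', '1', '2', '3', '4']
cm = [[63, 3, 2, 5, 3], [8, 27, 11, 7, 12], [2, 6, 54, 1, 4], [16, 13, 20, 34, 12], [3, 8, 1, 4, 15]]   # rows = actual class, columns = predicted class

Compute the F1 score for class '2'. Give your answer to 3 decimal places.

0.697

Treat '2' as positive and all other classes as negative.
F1 score = 2·TP/(2·TP+FP+FN).
2: TP=54, FP=2+11+20+1=34, FN=2+6+1+4=13 → 108/155 = 0.6968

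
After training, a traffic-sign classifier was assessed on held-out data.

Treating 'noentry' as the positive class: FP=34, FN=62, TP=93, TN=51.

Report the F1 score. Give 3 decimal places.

0.660

Precision = TP/(TP+FP) = 93/127 = 0.7323
Recall = TP/(TP+FN) = 93/155 = 0.6000
F1 = 2·TP/(2·TP+FP+FN) = 186/282 = 0.660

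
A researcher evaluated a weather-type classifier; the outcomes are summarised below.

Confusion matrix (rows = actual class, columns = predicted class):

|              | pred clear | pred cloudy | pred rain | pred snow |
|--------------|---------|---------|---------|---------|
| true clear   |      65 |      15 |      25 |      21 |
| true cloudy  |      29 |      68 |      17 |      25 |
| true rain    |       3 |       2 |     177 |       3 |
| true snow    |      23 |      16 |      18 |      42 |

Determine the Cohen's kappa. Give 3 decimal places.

Observed agreement pₒ = trace/N = 352/549 = 0.6412
Expected agreement pₑ = Σ (rowᵢ·colᵢ)/N² = (126·120 + 139·101 + 185·237 + 99·91)/549² = 0.2721
κ = (pₒ − pₑ)/(1 − pₑ) = (0.6412 − 0.2721)/(1 − 0.2721) = 0.507

0.507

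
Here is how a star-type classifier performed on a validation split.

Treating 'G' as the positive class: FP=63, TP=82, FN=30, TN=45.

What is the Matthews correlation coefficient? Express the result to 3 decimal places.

0.157

MCC = (TP·TN − FP·FN) / √((TP+FP)(TP+FN)(TN+FP)(TN+FN))
Numerator = 82·45 − 63·30 = 1800
Denominator = √(145·112·108·75) = √131544000 = 11469.2633
MCC = 1800 / 11469.2633 = 0.157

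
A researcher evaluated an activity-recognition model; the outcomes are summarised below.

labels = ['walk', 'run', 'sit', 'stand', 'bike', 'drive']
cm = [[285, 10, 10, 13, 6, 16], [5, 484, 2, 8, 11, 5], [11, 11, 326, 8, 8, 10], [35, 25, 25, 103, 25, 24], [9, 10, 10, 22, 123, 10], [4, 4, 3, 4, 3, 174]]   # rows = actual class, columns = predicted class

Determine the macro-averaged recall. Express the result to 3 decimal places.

Per-class recall (TP/(TP+FN)):
  walk: TP=285, FN=10+10+13+6+16=55 → 285/340 = 0.8382
  run: TP=484, FN=5+2+8+11+5=31 → 484/515 = 0.9398
  sit: TP=326, FN=11+11+8+8+10=48 → 326/374 = 0.8717
  stand: TP=103, FN=35+25+25+25+24=134 → 103/237 = 0.4346
  bike: TP=123, FN=9+10+10+22+10=61 → 123/184 = 0.6685
  drive: TP=174, FN=4+4+3+4+3=18 → 174/192 = 0.9063
Macro-recall = mean = (0.8382 + 0.9398 + 0.8717 + 0.4346 + 0.6685 + 0.9063) / 6 = 0.777

0.777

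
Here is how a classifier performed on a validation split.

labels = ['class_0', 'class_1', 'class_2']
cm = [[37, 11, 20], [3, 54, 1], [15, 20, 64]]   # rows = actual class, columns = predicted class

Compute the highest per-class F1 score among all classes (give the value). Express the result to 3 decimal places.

Per-class F1 score (2·TP/(2·TP+FP+FN)):
  class_0: TP=37, FP=3+15=18, FN=11+20=31 → 74/123 = 0.6016
  class_1: TP=54, FP=11+20=31, FN=3+1=4 → 108/143 = 0.7552
  class_2: TP=64, FP=20+1=21, FN=15+20=35 → 128/184 = 0.6957
Highest is class 'class_1' with F1 score = 0.755.

0.755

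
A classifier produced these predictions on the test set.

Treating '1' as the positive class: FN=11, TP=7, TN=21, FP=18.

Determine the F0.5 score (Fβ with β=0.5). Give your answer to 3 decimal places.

Fβ = (1+β²)·TP / ((1+β²)·TP + β²·FN + FP), with β²=1/4
= 1.25·7 / (1.25·7 + 0.25·11 + 18) = 0.297

0.297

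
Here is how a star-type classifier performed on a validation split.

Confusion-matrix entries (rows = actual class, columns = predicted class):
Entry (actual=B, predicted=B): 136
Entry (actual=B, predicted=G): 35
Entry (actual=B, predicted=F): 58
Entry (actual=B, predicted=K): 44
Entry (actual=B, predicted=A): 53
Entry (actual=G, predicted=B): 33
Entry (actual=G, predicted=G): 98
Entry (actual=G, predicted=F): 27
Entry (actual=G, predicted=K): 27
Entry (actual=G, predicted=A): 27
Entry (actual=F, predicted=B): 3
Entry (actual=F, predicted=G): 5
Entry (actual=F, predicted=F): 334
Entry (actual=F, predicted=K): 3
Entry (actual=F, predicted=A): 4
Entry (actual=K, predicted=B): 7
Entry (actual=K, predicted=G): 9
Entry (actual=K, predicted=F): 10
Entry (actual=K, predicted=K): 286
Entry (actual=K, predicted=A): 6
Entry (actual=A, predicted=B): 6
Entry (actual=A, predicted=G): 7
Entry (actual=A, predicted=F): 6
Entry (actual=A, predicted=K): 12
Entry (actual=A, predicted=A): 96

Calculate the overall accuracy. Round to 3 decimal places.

Accuracy = trace / total = (136+98+334+286+96=950) / 1332 = 950/1332 = 0.713

0.713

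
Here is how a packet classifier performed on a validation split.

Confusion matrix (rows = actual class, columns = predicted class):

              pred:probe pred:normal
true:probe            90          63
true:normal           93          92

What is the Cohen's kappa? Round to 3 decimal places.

0.084

Observed agreement pₒ = trace/N = 182/338 = 0.5385
Expected agreement pₑ = Σ (rowᵢ·colᵢ)/N² = (153·183 + 185·155)/338² = 0.4961
κ = (pₒ − pₑ)/(1 − pₑ) = (0.5385 − 0.4961)/(1 − 0.4961) = 0.084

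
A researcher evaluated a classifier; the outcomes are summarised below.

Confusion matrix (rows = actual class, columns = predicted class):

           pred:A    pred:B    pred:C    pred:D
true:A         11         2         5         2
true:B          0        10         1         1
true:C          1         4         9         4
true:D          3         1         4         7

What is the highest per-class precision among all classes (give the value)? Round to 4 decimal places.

0.7333

Per-class precision (TP/(TP+FP)):
  A: TP=11, FP=0+1+3=4 → 11/15 = 0.73333
  B: TP=10, FP=2+4+1=7 → 10/17 = 0.58824
  C: TP=9, FP=5+1+4=10 → 9/19 = 0.47368
  D: TP=7, FP=2+1+4=7 → 7/14 = 0.50000
Highest is class 'A' with precision = 0.7333.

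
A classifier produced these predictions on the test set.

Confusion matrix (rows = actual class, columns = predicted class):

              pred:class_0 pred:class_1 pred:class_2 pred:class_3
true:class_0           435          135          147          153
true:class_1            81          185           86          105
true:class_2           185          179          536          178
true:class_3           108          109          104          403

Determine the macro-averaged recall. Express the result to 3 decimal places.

0.490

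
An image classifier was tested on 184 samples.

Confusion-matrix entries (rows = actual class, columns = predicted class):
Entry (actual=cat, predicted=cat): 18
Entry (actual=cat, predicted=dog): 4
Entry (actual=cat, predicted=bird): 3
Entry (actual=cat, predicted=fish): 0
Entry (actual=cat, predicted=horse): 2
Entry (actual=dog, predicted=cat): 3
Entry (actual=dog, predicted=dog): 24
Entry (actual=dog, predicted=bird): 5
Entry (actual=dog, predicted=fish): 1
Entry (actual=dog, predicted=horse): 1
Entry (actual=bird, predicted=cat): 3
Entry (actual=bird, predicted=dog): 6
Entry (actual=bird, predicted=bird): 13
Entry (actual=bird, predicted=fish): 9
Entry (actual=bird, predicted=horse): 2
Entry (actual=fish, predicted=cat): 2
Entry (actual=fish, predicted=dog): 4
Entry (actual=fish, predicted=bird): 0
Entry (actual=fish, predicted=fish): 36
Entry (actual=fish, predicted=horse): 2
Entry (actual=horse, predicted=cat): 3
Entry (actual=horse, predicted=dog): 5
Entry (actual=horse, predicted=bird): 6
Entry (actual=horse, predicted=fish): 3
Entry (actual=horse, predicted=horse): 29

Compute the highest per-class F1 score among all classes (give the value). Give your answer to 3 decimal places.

0.774

Per-class F1 score (2·TP/(2·TP+FP+FN)):
  cat: TP=18, FP=3+3+2+3=11, FN=4+3+0+2=9 → 36/56 = 0.6429
  dog: TP=24, FP=4+6+4+5=19, FN=3+5+1+1=10 → 48/77 = 0.6234
  bird: TP=13, FP=3+5+0+6=14, FN=3+6+9+2=20 → 26/60 = 0.4333
  fish: TP=36, FP=0+1+9+3=13, FN=2+4+0+2=8 → 72/93 = 0.7742
  horse: TP=29, FP=2+1+2+2=7, FN=3+5+6+3=17 → 58/82 = 0.7073
Highest is class 'fish' with F1 score = 0.774.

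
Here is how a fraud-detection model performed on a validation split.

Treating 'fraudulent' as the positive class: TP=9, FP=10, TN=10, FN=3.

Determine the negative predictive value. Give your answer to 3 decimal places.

0.769

NPV = TN/(TN+FN) = 10/(10+3) = 0.769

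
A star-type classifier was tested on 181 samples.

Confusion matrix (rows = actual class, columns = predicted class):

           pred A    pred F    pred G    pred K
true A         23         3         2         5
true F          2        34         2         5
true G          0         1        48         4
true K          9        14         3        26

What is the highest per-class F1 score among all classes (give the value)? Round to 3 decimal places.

0.889

Per-class F1 score (2·TP/(2·TP+FP+FN)):
  A: TP=23, FP=2+0+9=11, FN=3+2+5=10 → 46/67 = 0.6866
  F: TP=34, FP=3+1+14=18, FN=2+2+5=9 → 68/95 = 0.7158
  G: TP=48, FP=2+2+3=7, FN=0+1+4=5 → 96/108 = 0.8889
  K: TP=26, FP=5+5+4=14, FN=9+14+3=26 → 52/92 = 0.5652
Highest is class 'G' with F1 score = 0.889.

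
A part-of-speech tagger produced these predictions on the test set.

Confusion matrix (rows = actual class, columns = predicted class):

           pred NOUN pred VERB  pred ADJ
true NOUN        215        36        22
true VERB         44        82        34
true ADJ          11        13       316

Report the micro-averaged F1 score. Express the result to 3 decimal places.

0.793

Micro-averaging pools counts across classes: ΣTP=613, ΣFP=160, ΣFN=160.
Micro-F1 score = 2·TP/(2·TP+FP+FN) on pooled counts = 0.793 (equals overall accuracy in single-label multiclass).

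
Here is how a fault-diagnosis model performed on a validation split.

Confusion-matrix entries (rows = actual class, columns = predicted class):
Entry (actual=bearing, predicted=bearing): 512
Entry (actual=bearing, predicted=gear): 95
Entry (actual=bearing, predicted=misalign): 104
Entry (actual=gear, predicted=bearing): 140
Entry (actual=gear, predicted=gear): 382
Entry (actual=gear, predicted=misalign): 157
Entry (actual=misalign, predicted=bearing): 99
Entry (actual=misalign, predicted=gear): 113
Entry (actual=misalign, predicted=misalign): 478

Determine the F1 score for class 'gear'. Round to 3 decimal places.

Treat 'gear' as positive and all other classes as negative.
F1 score = 2·TP/(2·TP+FP+FN).
gear: TP=382, FP=95+113=208, FN=140+157=297 → 764/1269 = 0.6020

0.602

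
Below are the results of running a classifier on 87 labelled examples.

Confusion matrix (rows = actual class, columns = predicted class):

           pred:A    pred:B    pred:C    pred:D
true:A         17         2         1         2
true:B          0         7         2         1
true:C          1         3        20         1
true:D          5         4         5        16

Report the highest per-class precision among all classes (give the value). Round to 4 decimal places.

0.8000

Per-class precision (TP/(TP+FP)):
  A: TP=17, FP=0+1+5=6 → 17/23 = 0.73913
  B: TP=7, FP=2+3+4=9 → 7/16 = 0.43750
  C: TP=20, FP=1+2+5=8 → 20/28 = 0.71429
  D: TP=16, FP=2+1+1=4 → 16/20 = 0.80000
Highest is class 'D' with precision = 0.8000.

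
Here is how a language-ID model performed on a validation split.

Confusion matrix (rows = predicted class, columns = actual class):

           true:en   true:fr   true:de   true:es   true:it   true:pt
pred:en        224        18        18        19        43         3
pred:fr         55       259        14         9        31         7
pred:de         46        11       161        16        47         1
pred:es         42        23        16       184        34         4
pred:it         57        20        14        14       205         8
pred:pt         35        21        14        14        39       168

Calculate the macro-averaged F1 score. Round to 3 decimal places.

0.639

Per-class F1 score (2·TP/(2·TP+FP+FN)):
  en: TP=224, FP=18+18+19+43+3=101, FN=55+46+42+57+35=235 → 448/784 = 0.5714
  fr: TP=259, FP=55+14+9+31+7=116, FN=18+11+23+20+21=93 → 518/727 = 0.7125
  de: TP=161, FP=46+11+16+47+1=121, FN=18+14+16+14+14=76 → 322/519 = 0.6204
  es: TP=184, FP=42+23+16+34+4=119, FN=19+9+16+14+14=72 → 368/559 = 0.6583
  it: TP=205, FP=57+20+14+14+8=113, FN=43+31+47+34+39=194 → 410/717 = 0.5718
  pt: TP=168, FP=35+21+14+14+39=123, FN=3+7+1+4+8=23 → 336/482 = 0.6971
Macro-F1 score = mean = (0.5714 + 0.7125 + 0.6204 + 0.6583 + 0.5718 + 0.6971) / 6 = 0.639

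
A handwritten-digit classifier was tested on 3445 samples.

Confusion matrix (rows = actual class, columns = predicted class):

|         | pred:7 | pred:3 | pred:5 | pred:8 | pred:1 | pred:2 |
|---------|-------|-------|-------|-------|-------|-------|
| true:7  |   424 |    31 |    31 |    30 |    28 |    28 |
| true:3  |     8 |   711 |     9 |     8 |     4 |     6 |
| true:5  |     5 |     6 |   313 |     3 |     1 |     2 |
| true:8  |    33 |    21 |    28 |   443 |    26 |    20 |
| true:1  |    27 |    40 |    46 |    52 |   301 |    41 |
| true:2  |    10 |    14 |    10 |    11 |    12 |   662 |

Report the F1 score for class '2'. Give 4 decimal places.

Take TP from the diagonal, FP from the rest of the '2' prediction marginal, FN from the rest of the '2' actual marginal.
F1 score = 2·TP/(2·TP+FP+FN).
2: TP=662, FP=28+6+2+20+41=97, FN=10+14+10+11+12=57 → 1324/1478 = 0.89581

0.8958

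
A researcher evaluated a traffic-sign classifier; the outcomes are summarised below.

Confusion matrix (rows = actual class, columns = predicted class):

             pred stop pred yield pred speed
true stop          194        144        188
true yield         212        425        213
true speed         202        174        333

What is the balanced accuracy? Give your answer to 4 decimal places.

0.4462

Balanced accuracy = mean of per-class recall.
  stop: recall = 194/526 = 0.36882
  yield: recall = 425/850 = 0.50000
  speed: recall = 333/709 = 0.46968
Mean = (0.36882 + 0.50000 + 0.46968) / 3 = 0.4462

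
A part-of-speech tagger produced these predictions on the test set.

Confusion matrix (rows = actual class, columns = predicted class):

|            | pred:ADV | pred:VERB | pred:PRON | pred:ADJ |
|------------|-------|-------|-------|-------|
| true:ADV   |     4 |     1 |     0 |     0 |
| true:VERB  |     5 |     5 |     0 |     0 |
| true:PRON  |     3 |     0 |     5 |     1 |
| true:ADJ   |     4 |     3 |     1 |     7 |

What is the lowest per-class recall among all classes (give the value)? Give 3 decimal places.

0.467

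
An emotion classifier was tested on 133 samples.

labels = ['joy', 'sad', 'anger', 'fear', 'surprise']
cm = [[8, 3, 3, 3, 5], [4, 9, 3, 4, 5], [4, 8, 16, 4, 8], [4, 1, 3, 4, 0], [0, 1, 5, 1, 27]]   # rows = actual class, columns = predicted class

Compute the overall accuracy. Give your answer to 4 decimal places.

Accuracy = trace / total = (8+9+16+4+27=64) / 133 = 64/133 = 0.4812

0.4812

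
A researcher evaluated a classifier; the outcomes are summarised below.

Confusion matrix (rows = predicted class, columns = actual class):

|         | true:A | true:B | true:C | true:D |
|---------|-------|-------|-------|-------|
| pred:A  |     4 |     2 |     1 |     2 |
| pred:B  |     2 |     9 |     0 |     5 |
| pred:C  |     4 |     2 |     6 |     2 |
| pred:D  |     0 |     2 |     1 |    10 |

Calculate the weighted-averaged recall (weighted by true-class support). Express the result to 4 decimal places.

Per-class recall (TP/(TP+FN)):
  A: TP=4, FN=2+4+0=6 → 4/10 = 0.40000
  B: TP=9, FN=2+2+2=6 → 9/15 = 0.60000
  C: TP=6, FN=1+0+1=2 → 6/8 = 0.75000
  D: TP=10, FN=2+5+2=9 → 10/19 = 0.52632
Weighted-recall = Σ (supportᵢ/N)·recallᵢ with N=52: (10/52)·0.40000 + (15/52)·0.60000 + (8/52)·0.75000 + (19/52)·0.52632 = 0.5577

0.5577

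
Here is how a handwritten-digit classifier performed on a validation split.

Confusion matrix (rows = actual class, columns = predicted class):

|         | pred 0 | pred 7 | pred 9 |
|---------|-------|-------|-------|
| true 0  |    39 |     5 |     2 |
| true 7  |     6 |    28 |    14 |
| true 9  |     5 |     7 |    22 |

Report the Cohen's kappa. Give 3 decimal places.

0.541

Observed agreement pₒ = trace/N = 89/128 = 0.6953
Expected agreement pₑ = Σ (rowᵢ·colᵢ)/N² = (46·50 + 48·40 + 34·38)/128² = 0.3364
κ = (pₒ − pₑ)/(1 − pₑ) = (0.6953 − 0.3364)/(1 − 0.3364) = 0.541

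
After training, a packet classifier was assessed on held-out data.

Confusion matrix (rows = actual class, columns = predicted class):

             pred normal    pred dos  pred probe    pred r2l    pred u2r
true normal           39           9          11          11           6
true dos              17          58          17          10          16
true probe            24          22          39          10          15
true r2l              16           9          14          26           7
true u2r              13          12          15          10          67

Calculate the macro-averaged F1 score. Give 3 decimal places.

0.454

Per-class F1 score (2·TP/(2·TP+FP+FN)):
  normal: TP=39, FP=17+24+16+13=70, FN=9+11+11+6=37 → 78/185 = 0.4216
  dos: TP=58, FP=9+22+9+12=52, FN=17+17+10+16=60 → 116/228 = 0.5088
  probe: TP=39, FP=11+17+14+15=57, FN=24+22+10+15=71 → 78/206 = 0.3786
  r2l: TP=26, FP=11+10+10+10=41, FN=16+9+14+7=46 → 52/139 = 0.3741
  u2r: TP=67, FP=6+16+15+7=44, FN=13+12+15+10=50 → 134/228 = 0.5877
Macro-F1 score = mean = (0.4216 + 0.5088 + 0.3786 + 0.3741 + 0.5877) / 5 = 0.454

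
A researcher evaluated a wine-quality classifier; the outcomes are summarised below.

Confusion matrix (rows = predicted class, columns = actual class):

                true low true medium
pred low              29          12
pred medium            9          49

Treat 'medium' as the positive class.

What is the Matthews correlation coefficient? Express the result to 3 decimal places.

MCC = (TP·TN − FP·FN) / √((TP+FP)(TP+FN)(TN+FP)(TN+FN))
Numerator = 49·29 − 9·12 = 1313
Denominator = √(58·61·38·41) = √5512204 = 2347.8083
MCC = 1313 / 2347.8083 = 0.559

0.559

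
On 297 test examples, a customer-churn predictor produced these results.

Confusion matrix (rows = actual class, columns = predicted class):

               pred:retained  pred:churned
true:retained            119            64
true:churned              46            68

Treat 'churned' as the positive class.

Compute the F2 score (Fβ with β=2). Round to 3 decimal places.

0.578

Fβ = (1+β²)·TP / ((1+β²)·TP + β²·FN + FP), with β²=4
= 5·68 / (5·68 + 4·46 + 64) = 0.578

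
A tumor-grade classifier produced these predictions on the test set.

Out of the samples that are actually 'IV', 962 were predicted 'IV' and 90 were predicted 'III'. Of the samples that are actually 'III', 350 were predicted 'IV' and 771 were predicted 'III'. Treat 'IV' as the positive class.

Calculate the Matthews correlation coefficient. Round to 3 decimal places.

0.615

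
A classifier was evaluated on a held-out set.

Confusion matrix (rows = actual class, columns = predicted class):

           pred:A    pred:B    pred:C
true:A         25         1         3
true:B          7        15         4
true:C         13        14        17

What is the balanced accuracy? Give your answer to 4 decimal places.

Balanced accuracy = mean of per-class recall.
  A: recall = 25/29 = 0.86207
  B: recall = 15/26 = 0.57692
  C: recall = 17/44 = 0.38636
Mean = (0.86207 + 0.57692 + 0.38636) / 3 = 0.6085

0.6085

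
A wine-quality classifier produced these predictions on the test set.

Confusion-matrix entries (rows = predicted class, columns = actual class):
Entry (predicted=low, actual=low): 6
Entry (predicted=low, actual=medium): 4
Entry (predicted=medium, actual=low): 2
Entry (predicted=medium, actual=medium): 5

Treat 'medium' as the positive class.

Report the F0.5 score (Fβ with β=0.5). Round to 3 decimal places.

0.676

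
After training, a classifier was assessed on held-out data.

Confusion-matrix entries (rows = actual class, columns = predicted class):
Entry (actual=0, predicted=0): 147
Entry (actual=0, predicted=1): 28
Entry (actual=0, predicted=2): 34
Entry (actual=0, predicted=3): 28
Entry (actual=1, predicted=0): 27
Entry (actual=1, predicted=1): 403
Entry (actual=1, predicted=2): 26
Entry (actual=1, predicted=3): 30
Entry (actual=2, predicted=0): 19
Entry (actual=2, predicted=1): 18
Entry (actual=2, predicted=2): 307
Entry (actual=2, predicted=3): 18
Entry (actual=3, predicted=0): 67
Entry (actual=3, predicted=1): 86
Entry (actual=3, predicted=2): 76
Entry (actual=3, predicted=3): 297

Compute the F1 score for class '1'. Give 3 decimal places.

0.789

Take TP from the diagonal, FP from the rest of the '1' prediction marginal, FN from the rest of the '1' actual marginal.
F1 score = 2·TP/(2·TP+FP+FN).
1: TP=403, FP=28+18+86=132, FN=27+26+30=83 → 806/1021 = 0.7894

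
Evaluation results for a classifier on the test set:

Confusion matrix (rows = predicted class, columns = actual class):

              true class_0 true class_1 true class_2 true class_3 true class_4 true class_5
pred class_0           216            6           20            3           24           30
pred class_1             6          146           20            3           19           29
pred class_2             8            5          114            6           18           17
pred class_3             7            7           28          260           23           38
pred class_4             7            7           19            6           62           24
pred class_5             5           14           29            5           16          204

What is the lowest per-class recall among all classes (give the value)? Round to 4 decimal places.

0.3827

Per-class recall (TP/(TP+FN)):
  class_0: TP=216, FN=6+8+7+7+5=33 → 216/249 = 0.86747
  class_1: TP=146, FN=6+5+7+7+14=39 → 146/185 = 0.78919
  class_2: TP=114, FN=20+20+28+19+29=116 → 114/230 = 0.49565
  class_3: TP=260, FN=3+3+6+6+5=23 → 260/283 = 0.91873
  class_4: TP=62, FN=24+19+18+23+16=100 → 62/162 = 0.38272
  class_5: TP=204, FN=30+29+17+38+24=138 → 204/342 = 0.59649
Lowest is class 'class_4' with recall = 0.3827.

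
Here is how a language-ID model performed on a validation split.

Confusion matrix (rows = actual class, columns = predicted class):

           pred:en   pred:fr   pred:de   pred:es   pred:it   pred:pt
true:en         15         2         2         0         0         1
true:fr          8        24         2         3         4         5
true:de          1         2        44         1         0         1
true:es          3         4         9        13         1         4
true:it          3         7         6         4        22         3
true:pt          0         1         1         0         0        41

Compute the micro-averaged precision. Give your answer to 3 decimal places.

Micro-averaging pools counts across classes: ΣTP=159, ΣFP=78, ΣFN=78.
Micro-precision = TP/(TP+FP) on pooled counts = 0.671 (equals overall accuracy in single-label multiclass).

0.671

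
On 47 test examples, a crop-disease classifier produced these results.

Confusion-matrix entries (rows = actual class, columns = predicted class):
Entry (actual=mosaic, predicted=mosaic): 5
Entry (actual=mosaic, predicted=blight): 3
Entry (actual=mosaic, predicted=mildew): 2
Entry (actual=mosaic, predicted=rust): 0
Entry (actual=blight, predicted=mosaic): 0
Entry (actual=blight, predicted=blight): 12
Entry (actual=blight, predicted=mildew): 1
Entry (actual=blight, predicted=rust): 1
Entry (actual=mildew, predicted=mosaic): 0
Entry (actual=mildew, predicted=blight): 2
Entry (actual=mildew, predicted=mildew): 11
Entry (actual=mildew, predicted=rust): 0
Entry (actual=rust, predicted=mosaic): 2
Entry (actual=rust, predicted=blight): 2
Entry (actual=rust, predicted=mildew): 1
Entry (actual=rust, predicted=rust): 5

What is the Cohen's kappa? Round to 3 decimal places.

0.593

Observed agreement pₒ = trace/N = 33/47 = 0.7021
Expected agreement pₑ = Σ (rowᵢ·colᵢ)/N² = (10·7 + 14·19 + 13·15 + 10·6)/47² = 0.2675
κ = (pₒ − pₑ)/(1 − pₑ) = (0.7021 − 0.2675)/(1 − 0.2675) = 0.593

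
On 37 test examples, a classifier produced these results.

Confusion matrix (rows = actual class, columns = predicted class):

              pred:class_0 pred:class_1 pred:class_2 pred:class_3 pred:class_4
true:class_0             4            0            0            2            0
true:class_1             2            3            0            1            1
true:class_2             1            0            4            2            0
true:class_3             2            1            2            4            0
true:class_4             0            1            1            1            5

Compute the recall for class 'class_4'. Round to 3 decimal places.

0.625

Take TP from the diagonal, FP from the rest of the 'class_4' prediction marginal, FN from the rest of the 'class_4' actual marginal.
recall = TP/(TP+FN).
class_4: TP=5, FN=0+1+1+1=3 → 5/8 = 0.6250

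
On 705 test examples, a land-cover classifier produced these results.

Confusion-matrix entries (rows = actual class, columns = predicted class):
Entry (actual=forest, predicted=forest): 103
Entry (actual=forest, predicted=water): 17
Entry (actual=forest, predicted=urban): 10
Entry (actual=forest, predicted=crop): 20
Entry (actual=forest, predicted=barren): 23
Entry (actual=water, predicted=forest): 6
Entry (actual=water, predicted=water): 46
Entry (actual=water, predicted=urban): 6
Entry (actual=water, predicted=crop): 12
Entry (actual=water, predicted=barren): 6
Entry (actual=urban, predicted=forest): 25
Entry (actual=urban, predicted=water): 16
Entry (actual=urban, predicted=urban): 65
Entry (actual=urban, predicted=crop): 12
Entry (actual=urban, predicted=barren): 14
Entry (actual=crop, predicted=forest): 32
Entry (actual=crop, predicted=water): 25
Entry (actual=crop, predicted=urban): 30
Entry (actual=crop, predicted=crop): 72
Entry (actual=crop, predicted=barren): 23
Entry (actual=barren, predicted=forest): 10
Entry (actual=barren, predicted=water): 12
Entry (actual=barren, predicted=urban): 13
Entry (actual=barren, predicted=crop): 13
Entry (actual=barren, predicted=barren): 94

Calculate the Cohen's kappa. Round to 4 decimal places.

Observed agreement pₒ = trace/N = 380/705 = 0.53901
Expected agreement pₑ = Σ (rowᵢ·colᵢ)/N² = (173·176 + 76·116 + 132·124 + 182·129 + 142·160)/705² = 0.20488
κ = (pₒ − pₑ)/(1 − pₑ) = (0.53901 − 0.20488)/(1 − 0.20488) = 0.4202

0.4202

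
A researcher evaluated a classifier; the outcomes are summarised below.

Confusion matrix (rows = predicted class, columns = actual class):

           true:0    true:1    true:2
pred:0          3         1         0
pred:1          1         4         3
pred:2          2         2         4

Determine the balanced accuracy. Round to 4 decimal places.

0.5476

Balanced accuracy = mean of per-class recall.
  0: recall = 3/6 = 0.50000
  1: recall = 4/7 = 0.57143
  2: recall = 4/7 = 0.57143
Mean = (0.50000 + 0.57143 + 0.57143) / 3 = 0.5476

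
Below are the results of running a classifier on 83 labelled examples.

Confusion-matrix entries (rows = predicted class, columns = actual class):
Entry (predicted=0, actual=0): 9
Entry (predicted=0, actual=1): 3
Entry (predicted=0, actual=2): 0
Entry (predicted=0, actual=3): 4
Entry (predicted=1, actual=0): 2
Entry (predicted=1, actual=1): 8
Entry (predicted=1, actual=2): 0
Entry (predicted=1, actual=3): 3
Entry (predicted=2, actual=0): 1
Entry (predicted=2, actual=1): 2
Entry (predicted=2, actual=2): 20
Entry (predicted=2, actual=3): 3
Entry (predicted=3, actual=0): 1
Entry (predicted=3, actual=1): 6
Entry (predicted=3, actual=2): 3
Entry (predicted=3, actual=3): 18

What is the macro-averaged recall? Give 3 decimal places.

Per-class recall (TP/(TP+FN)):
  0: TP=9, FN=2+1+1=4 → 9/13 = 0.6923
  1: TP=8, FN=3+2+6=11 → 8/19 = 0.4211
  2: TP=20, FN=0+0+3=3 → 20/23 = 0.8696
  3: TP=18, FN=4+3+3=10 → 18/28 = 0.6429
Macro-recall = mean = (0.6923 + 0.4211 + 0.8696 + 0.6429) / 4 = 0.656

0.656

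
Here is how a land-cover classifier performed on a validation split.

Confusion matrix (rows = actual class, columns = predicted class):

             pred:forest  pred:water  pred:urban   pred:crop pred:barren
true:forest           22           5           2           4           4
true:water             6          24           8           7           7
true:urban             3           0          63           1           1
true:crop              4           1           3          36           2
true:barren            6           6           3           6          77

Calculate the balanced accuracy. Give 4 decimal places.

Balanced accuracy = mean of per-class recall.
  forest: recall = 22/37 = 0.59459
  water: recall = 24/52 = 0.46154
  urban: recall = 63/68 = 0.92647
  crop: recall = 36/46 = 0.78261
  barren: recall = 77/98 = 0.78571
Mean = (0.59459 + 0.46154 + 0.92647 + 0.78261 + 0.78571) / 5 = 0.7102

0.7102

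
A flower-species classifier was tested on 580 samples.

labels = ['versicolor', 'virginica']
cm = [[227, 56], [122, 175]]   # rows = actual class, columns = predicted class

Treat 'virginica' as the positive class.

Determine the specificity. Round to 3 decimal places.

Specificity = TN/(TN+FP) = 227/(227+56) = 0.802

0.802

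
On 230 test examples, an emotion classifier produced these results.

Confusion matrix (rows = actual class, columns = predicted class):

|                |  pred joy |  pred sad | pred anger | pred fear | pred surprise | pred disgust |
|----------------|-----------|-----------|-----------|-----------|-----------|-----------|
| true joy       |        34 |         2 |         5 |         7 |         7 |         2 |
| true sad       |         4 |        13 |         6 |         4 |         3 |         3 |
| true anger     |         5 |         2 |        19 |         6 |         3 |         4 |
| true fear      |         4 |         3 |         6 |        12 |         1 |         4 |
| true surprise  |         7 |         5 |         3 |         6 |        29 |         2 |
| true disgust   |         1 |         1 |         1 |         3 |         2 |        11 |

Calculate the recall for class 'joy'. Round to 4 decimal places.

0.5965

Take TP from the diagonal, FP from the rest of the 'joy' prediction marginal, FN from the rest of the 'joy' actual marginal.
recall = TP/(TP+FN).
joy: TP=34, FN=2+5+7+7+2=23 → 34/57 = 0.59649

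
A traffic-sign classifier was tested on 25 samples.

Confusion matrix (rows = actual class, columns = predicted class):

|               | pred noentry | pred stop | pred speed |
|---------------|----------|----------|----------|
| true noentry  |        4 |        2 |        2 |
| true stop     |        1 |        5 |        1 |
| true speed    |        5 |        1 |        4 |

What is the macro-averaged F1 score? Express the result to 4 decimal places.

0.5272

Per-class F1 score (2·TP/(2·TP+FP+FN)):
  noentry: TP=4, FP=1+5=6, FN=2+2=4 → 8/18 = 0.44444
  stop: TP=5, FP=2+1=3, FN=1+1=2 → 10/15 = 0.66667
  speed: TP=4, FP=2+1=3, FN=5+1=6 → 8/17 = 0.47059
Macro-F1 score = mean = (0.44444 + 0.66667 + 0.47059) / 3 = 0.5272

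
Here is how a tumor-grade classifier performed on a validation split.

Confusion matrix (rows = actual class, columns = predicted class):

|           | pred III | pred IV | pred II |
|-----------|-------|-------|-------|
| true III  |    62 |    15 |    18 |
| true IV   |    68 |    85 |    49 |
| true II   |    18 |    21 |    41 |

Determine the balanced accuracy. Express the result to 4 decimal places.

0.5286

Balanced accuracy = mean of per-class recall.
  III: recall = 62/95 = 0.65263
  IV: recall = 85/202 = 0.42079
  II: recall = 41/80 = 0.51250
Mean = (0.65263 + 0.42079 + 0.51250) / 3 = 0.5286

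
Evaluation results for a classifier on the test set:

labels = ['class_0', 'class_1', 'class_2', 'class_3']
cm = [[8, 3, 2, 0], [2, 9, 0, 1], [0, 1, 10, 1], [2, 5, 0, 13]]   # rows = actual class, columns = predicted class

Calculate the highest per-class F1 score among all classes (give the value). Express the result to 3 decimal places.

Per-class F1 score (2·TP/(2·TP+FP+FN)):
  class_0: TP=8, FP=2+0+2=4, FN=3+2+0=5 → 16/25 = 0.6400
  class_1: TP=9, FP=3+1+5=9, FN=2+0+1=3 → 18/30 = 0.6000
  class_2: TP=10, FP=2+0+0=2, FN=0+1+1=2 → 20/24 = 0.8333
  class_3: TP=13, FP=0+1+1=2, FN=2+5+0=7 → 26/35 = 0.7429
Highest is class 'class_2' with F1 score = 0.833.

0.833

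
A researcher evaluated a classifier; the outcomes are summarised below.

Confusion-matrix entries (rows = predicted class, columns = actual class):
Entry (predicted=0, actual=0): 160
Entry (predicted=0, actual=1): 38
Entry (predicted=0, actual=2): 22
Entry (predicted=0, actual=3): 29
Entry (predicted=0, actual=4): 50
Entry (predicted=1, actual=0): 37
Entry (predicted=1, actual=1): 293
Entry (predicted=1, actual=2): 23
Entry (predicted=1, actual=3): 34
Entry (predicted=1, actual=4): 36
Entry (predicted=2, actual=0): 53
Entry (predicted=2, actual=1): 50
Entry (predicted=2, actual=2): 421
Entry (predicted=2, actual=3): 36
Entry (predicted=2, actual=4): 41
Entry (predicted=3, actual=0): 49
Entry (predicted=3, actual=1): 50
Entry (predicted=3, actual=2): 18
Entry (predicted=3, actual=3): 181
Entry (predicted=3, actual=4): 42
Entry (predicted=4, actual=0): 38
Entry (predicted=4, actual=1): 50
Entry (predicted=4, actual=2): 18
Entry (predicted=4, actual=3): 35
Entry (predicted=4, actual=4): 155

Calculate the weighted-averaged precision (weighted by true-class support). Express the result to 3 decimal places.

0.614

Per-class precision (TP/(TP+FP)):
  0: TP=160, FP=38+22+29+50=139 → 160/299 = 0.5351
  1: TP=293, FP=37+23+34+36=130 → 293/423 = 0.6927
  2: TP=421, FP=53+50+36+41=180 → 421/601 = 0.7005
  3: TP=181, FP=49+50+18+42=159 → 181/340 = 0.5324
  4: TP=155, FP=38+50+18+35=141 → 155/296 = 0.5236
Weighted-precision = Σ (supportᵢ/N)·precisionᵢ with N=1959: (337/1959)·0.5351 + (481/1959)·0.6927 + (502/1959)·0.7005 + (315/1959)·0.5324 + (324/1959)·0.5236 = 0.614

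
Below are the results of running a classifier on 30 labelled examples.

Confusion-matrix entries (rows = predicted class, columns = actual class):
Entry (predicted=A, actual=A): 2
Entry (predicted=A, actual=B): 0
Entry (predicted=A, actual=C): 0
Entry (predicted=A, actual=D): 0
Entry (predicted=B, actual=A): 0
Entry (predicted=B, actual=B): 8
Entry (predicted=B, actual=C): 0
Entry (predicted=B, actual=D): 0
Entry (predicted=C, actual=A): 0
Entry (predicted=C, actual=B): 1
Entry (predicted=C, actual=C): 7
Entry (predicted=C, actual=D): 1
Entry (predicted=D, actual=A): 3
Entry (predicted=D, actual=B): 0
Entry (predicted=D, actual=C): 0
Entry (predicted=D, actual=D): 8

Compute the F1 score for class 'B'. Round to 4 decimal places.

F1 score = 2·TP/(2·TP+FP+FN).
B: TP=8, FP=0+0+0=0, FN=0+1+0=1 → 16/17 = 0.94118

0.9412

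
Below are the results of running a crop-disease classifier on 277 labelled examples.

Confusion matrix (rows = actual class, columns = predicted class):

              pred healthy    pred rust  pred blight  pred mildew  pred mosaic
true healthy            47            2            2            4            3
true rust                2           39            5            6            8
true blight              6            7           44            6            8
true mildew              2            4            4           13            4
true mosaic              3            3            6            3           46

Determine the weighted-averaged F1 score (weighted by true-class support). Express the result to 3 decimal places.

Per-class F1 score (2·TP/(2·TP+FP+FN)):
  healthy: TP=47, FP=2+6+2+3=13, FN=2+2+4+3=11 → 94/118 = 0.7966
  rust: TP=39, FP=2+7+4+3=16, FN=2+5+6+8=21 → 78/115 = 0.6783
  blight: TP=44, FP=2+5+4+6=17, FN=6+7+6+8=27 → 88/132 = 0.6667
  mildew: TP=13, FP=4+6+6+3=19, FN=2+4+4+4=14 → 26/59 = 0.4407
  mosaic: TP=46, FP=3+8+8+4=23, FN=3+3+6+3=15 → 92/130 = 0.7077
Weighted-F1 score = Σ (supportᵢ/N)·F1 scoreᵢ with N=277: (58/277)·0.7966 + (60/277)·0.6783 + (71/277)·0.6667 + (27/277)·0.4407 + (61/277)·0.7077 = 0.683

0.683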